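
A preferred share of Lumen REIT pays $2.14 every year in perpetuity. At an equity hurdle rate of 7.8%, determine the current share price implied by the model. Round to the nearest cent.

$27.44

Zero-growth DDM (perpetuity): P₀ = D/r = 2.14 / 0.078 = 27.4359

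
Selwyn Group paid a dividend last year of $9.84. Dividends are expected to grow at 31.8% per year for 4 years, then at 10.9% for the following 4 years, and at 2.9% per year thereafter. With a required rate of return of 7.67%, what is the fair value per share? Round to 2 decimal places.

$698.58

Three-stage DDM. Project D₁…D_8; terminal Gordon value at t=8 with g = 0.029; discount at r = 0.0767.
D_1 = 12.9691
D_2 = 17.0933
D_3 = 22.5290
D_4 = 29.6932
D_5 = 32.9297
D_6 = 36.5191
D_7 = 40.4997
D_8 = 44.9141
TV_8 = 46.2166/(0.0767−0.029) = 968.9022
P₀ = Σ Dₜ/(1+r)ᵗ + TV_8/(1+r)^8 = 698.5812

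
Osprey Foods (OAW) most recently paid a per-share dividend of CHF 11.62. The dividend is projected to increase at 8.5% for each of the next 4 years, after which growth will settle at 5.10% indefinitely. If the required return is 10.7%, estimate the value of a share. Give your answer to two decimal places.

Two-stage DDM. Project D₁…D_4 at 0.085, terminal growth 0.051, discount at r = 0.107.
D_1 = 12.6077
D_2 = 13.6794
D_3 = 14.8421
D_4 = 16.1037
Terminal value at t=4: TV = D_5/(r−g) = 16.9250/(0.107−0.051) = 302.2315
P₀ = 12.6077/(1+0.107)^1 + 13.6794/(1+0.107)^2 + 14.8421/(1+0.107)^3 + 16.1037/(1+0.107)^4 + 302.2315/(1+0.107)^4 = 245.4723

CHF 245.47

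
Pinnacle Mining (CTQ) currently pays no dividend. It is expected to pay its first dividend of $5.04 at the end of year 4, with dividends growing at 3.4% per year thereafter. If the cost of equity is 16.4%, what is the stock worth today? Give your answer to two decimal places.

$24.58

Deferred-dividend DDM. At t=3 the remaining stream is a growing perpetuity with first payment D_4 = 5.04.
V_3 = D_4/(r−g) = 5.04/(0.164−0.034) = 38.7692
P₀ = V_3/(1+r)^3 = 38.7692/(1+0.164)^3 = 24.5826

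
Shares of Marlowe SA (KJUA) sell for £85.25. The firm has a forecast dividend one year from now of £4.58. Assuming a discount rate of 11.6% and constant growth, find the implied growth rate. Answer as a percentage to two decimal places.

From P₀ = D₁/(r − g), the implied growth is g = r − D₁/P₀.
g = 0.116 − 4.58/85.25 = 0.116 − 0.05372 = 0.06228

6.23%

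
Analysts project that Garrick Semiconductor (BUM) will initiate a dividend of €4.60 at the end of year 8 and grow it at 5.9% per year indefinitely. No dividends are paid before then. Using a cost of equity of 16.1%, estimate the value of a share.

Deferred-dividend DDM. At t=7 the remaining stream is a growing perpetuity with first payment D_8 = 4.60.
V_7 = D_8/(r−g) = 4.60/(0.161−0.059) = 45.0980
P₀ = V_7/(1+r)^7 = 45.0980/(1+0.161)^7 = 15.8611

€15.86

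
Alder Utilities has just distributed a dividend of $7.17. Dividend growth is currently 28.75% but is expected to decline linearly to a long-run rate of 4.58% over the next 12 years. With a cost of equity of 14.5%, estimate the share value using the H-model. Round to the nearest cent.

$180.41

H-model: P₀ = D₀[(1+g_L) + H(g_S−g_L)]/(r−g_L), with H = 12/2 = 6.
P₀ = 7.17 × [(1+0.0458) + 6×(0.2875−0.0458)] / (0.145−0.0458)
   = 7.17 × 2.4960 / 0.0992 = 180.4065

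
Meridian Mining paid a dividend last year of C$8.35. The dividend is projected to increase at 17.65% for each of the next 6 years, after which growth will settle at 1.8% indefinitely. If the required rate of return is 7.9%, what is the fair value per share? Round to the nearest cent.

Two-stage DDM. Project D₁…D_6 at 0.1765, terminal growth 0.018, discount at r = 0.079.
D_1 = 9.8238
D_2 = 11.5577
D_3 = 13.5976
D_4 = 15.9976
D_5 = 18.8211
D_6 = 22.1431
Terminal value at t=6: TV = D_7/(r−g) = 22.5417/(0.079−0.018) = 369.5354
P₀ = 9.8238/(1+0.079)^1 + 11.5577/(1+0.079)^2 + 13.5976/(1+0.079)^3 + 15.9976/(1+0.079)^4 + 18.8211/(1+0.079)^5 + 22.1431/(1+0.079)^6 + 369.5354/(1+0.079)^6 = 302.7267

C$302.73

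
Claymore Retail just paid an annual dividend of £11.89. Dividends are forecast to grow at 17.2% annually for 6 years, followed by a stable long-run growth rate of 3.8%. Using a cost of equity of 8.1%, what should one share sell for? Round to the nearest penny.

£561.72

Two-stage DDM. Project D₁…D_6 at 0.172, terminal growth 0.038, discount at r = 0.081.
D_1 = 13.9351
D_2 = 16.3319
D_3 = 19.1410
D_4 = 22.4333
D_5 = 26.2918
D_6 = 30.8140
Terminal value at t=6: TV = D_7/(r−g) = 31.9849/(0.081−0.038) = 743.8347
P₀ = 13.9351/(1+0.081)^1 + 16.3319/(1+0.081)^2 + 19.1410/(1+0.081)^3 + 22.4333/(1+0.081)^4 + 26.2918/(1+0.081)^5 + 30.8140/(1+0.081)^6 + 743.8347/(1+0.081)^6 = 561.7157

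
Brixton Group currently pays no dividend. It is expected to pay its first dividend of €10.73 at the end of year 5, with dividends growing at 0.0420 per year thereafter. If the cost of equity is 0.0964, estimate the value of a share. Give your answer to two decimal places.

€136.50

Deferred-dividend DDM. At t=4 the remaining stream is a growing perpetuity with first payment D_5 = 10.73.
V_4 = D_5/(r−g) = 10.73/(0.0964−0.042) = 197.2426
P₀ = V_4/(1+r)^4 = 197.2426/(1+0.0964)^4 = 136.4975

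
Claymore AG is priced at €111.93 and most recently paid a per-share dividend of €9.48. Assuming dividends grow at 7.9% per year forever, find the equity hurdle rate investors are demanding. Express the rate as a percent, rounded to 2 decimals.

17.04%

Rearranging the constant-growth DDM: r = D₁/P₀ + g.
D₁ = 9.48 × (1 + 0.079) = 10.2289.
r = 10.2289 / 111.93 + 0.079 = 0.09139 + 0.079 = 0.17039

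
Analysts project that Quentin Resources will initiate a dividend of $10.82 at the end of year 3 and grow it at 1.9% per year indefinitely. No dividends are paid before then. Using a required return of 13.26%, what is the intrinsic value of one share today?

$74.25

Deferred-dividend DDM. At t=2 the remaining stream is a growing perpetuity with first payment D_3 = 10.82.
V_2 = D_3/(r−g) = 10.82/(0.1326−0.019) = 95.2465
P₀ = V_2/(1+r)^2 = 95.2465/(1+0.1326)^2 = 74.2499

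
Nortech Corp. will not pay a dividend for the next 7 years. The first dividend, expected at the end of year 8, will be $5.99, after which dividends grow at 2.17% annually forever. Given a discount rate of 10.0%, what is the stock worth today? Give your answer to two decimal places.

Deferred-dividend DDM. At t=7 the remaining stream is a growing perpetuity with first payment D_8 = 5.99.
V_7 = D_8/(r−g) = 5.99/(0.1−0.0217) = 76.5006
P₀ = V_7/(1+r)^7 = 76.5006/(1+0.1)^7 = 39.2569

$39.26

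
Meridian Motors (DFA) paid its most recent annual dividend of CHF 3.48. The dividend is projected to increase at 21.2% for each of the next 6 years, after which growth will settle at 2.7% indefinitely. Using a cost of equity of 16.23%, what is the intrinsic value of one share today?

Two-stage DDM. Project D₁…D_6 at 0.212, terminal growth 0.027, discount at r = 0.1623.
D_1 = 4.2178
D_2 = 5.1119
D_3 = 6.1957
D_4 = 7.5091
D_5 = 9.1011
D_6 = 11.0305
Terminal value at t=6: TV = D_7/(r−g) = 11.3283/(0.1623−0.027) = 83.7274
P₀ = 4.2178/(1+0.1623)^1 + 5.1119/(1+0.1623)^2 + 6.1957/(1+0.1623)^3 + 7.5091/(1+0.1623)^4 + 9.1011/(1+0.1623)^5 + 11.0305/(1+0.1623)^6 + 83.7274/(1+0.1623)^6 = 58.1966

CHF 58.20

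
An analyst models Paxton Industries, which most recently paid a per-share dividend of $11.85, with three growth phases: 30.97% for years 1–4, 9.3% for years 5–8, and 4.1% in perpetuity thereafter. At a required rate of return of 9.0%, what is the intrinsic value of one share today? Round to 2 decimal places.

$706.64

Three-stage DDM. Project D₁…D_8; terminal Gordon value at t=8 with g = 0.041; discount at r = 0.09.
D_1 = 15.5199
D_2 = 20.3265
D_3 = 26.6216
D_4 = 34.8663
D_5 = 38.1088
D_6 = 41.6530
D_7 = 45.5267
D_8 = 49.7607
TV_8 = 51.8009/(0.09−0.041) = 1057.1606
P₀ = Σ Dₜ/(1+r)ᵗ + TV_8/(1+r)^8 = 706.6393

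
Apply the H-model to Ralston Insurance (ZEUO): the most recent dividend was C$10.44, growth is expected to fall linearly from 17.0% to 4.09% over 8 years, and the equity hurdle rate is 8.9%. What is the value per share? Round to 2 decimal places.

H-model: P₀ = D₀[(1+g_L) + H(g_S−g_L)]/(r−g_L), with H = 8/2 = 4.
P₀ = 10.44 × [(1+0.0409) + 4×(0.17−0.0409)] / (0.089−0.0409)
   = 10.44 × 1.5573 / 0.0481 = 338.0086

C$338.01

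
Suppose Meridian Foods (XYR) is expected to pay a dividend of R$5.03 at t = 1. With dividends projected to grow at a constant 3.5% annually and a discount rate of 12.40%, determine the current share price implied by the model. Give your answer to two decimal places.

Gordon growth model: P₀ = D₁/(r − g), with D₁ = 5.03 given directly.
P₀ = 5.0300 / (0.124 − 0.035) = 5.0300 / 0.089 = 56.5169

R$56.52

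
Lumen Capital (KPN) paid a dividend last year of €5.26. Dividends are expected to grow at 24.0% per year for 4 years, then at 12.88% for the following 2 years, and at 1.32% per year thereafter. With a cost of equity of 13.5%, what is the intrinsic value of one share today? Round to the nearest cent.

€102.90

Three-stage DDM. Project D₁…D_6; terminal Gordon value at t=6 with g = 0.0132; discount at r = 0.135.
D_1 = 6.5224
D_2 = 8.0878
D_3 = 10.0288
D_4 = 12.4358
D_5 = 14.0375
D_6 = 15.8455
TV_6 = 16.0547/(0.135−0.0132) = 131.8118
P₀ = Σ Dₜ/(1+r)ᵗ + TV_6/(1+r)^6 = 102.8986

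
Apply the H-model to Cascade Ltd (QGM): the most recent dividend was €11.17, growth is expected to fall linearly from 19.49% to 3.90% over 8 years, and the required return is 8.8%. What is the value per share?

H-model: P₀ = D₀[(1+g_L) + H(g_S−g_L)]/(r−g_L), with H = 8/2 = 4.
P₀ = 11.17 × [(1+0.039) + 4×(0.1949−0.039)] / (0.088−0.039)
   = 11.17 × 1.6626 / 0.049 = 379.0049

€379.00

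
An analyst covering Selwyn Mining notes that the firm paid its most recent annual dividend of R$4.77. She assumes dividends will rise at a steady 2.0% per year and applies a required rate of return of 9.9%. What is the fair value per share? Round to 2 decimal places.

R$61.59

Gordon growth model: P₀ = D₁/(r − g). D₁ = 4.77 × (1 + 0.02) = 4.8654.
P₀ = 4.8654 / (0.099 − 0.02) = 4.8654 / 0.079 = 61.5873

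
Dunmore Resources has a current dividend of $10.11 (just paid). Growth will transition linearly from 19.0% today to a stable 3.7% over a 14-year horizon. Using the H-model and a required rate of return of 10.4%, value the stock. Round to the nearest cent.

$318.09

H-model: P₀ = D₀[(1+g_L) + H(g_S−g_L)]/(r−g_L), with H = 14/2 = 7.
P₀ = 10.11 × [(1+0.037) + 7×(0.19−0.037)] / (0.104−0.037)
   = 10.11 × 2.1080 / 0.067 = 318.0878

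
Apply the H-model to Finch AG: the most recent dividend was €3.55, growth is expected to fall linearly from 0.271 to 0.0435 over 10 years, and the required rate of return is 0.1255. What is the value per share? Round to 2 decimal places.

€94.42

H-model: P₀ = D₀[(1+g_L) + H(g_S−g_L)]/(r−g_L), with H = 10/2 = 5.
P₀ = 3.55 × [(1+0.0435) + 5×(0.271−0.0435)] / (0.1255−0.0435)
   = 3.55 × 2.1810 / 0.082 = 94.4213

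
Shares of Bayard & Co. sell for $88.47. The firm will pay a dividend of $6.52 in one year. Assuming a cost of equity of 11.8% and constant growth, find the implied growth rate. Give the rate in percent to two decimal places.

From P₀ = D₁/(r − g), the implied growth is g = r − D₁/P₀.
g = 0.118 − 6.52/88.47 = 0.118 − 0.07370 = 0.04430

4.43%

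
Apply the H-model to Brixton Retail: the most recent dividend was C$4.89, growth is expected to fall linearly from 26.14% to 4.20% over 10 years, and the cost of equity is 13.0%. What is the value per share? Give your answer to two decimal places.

H-model: P₀ = D₀[(1+g_L) + H(g_S−g_L)]/(r−g_L), with H = 10/2 = 5.
P₀ = 4.89 × [(1+0.042) + 5×(0.2614−0.042)] / (0.13−0.042)
   = 4.89 × 2.1390 / 0.088 = 118.8603

C$118.86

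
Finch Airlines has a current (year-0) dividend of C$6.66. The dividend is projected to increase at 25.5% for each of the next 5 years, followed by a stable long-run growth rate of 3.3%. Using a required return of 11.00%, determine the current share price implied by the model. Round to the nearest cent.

Two-stage DDM. Project D₁…D_5 at 0.255, terminal growth 0.033, discount at r = 0.11.
D_1 = 8.3583
D_2 = 10.4897
D_3 = 13.1645
D_4 = 16.5215
D_5 = 20.7345
Terminal value at t=5: TV = D_6/(r−g) = 21.4187/(0.11−0.033) = 278.1650
P₀ = 8.3583/(1+0.11)^1 + 10.4897/(1+0.11)^2 + 13.1645/(1+0.11)^3 + 16.5215/(1+0.11)^4 + 20.7345/(1+0.11)^5 + 278.1650/(1+0.11)^5 = 213.9349

C$213.93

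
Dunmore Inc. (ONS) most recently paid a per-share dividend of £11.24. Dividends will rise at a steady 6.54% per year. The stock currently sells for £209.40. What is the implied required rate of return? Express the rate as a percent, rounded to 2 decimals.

12.26%

Rearranging the constant-growth DDM: r = D₁/P₀ + g.
D₁ = 11.24 × (1 + 0.0654) = 11.9751.
r = 11.9751 / 209.40 + 0.0654 = 0.05719 + 0.0654 = 0.12259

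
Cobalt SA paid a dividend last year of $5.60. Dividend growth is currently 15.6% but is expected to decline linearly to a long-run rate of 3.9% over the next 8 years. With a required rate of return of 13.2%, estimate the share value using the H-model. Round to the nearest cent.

$90.74

H-model: P₀ = D₀[(1+g_L) + H(g_S−g_L)]/(r−g_L), with H = 8/2 = 4.
P₀ = 5.60 × [(1+0.039) + 4×(0.156−0.039)] / (0.132−0.039)
   = 5.60 × 1.5070 / 0.093 = 90.7441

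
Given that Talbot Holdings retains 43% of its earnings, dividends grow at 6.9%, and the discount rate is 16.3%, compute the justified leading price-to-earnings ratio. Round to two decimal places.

Payout ratio b = 1 − 0.43 = 0.57.
Justified leading P/E = b/(r−g) = 0.57/(0.163−0.069) = 6.0638

6.06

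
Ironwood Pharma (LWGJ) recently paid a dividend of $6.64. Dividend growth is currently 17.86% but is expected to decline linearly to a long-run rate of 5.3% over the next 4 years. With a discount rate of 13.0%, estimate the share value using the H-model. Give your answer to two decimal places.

$112.47

H-model: P₀ = D₀[(1+g_L) + H(g_S−g_L)]/(r−g_L), with H = 4/2 = 2.
P₀ = 6.64 × [(1+0.053) + 2×(0.1786−0.053)] / (0.13−0.053)
   = 6.64 × 1.3042 / 0.077 = 112.4661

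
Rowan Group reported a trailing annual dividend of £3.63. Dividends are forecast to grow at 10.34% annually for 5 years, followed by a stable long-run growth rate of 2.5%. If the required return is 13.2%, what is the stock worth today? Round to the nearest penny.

Two-stage DDM. Project D₁…D_5 at 0.1034, terminal growth 0.025, discount at r = 0.132.
D_1 = 4.0053
D_2 = 4.4195
D_3 = 4.8765
D_4 = 5.3807
D_5 = 5.9371
Terminal value at t=5: TV = D_6/(r−g) = 6.0855/(0.132−0.025) = 56.8737
P₀ = 4.0053/(1+0.132)^1 + 4.4195/(1+0.132)^2 + 4.8765/(1+0.132)^3 + 5.3807/(1+0.132)^4 + 5.9371/(1+0.132)^5 + 56.8737/(1+0.132)^5 = 47.4168

£47.42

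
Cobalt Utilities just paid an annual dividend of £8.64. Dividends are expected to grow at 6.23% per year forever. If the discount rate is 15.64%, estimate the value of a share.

£97.54

Gordon growth model: P₀ = D₁/(r − g). D₁ = 8.64 × (1 + 0.0623) = 9.1783.
P₀ = 9.1783 / (0.1564 − 0.0623) = 9.1783 / 0.0941 = 97.5374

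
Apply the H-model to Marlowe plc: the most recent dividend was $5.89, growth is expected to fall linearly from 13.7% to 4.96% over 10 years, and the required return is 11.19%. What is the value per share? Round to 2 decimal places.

$140.55

H-model: P₀ = D₀[(1+g_L) + H(g_S−g_L)]/(r−g_L), with H = 10/2 = 5.
P₀ = 5.89 × [(1+0.0496) + 5×(0.137−0.0496)] / (0.1119−0.0496)
   = 5.89 × 1.4866 / 0.0623 = 140.5469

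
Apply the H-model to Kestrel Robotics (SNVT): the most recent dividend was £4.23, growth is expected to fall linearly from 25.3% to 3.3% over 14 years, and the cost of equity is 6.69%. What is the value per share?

£321.06

H-model: P₀ = D₀[(1+g_L) + H(g_S−g_L)]/(r−g_L), with H = 14/2 = 7.
P₀ = 4.23 × [(1+0.033) + 7×(0.253−0.033)] / (0.0669−0.033)
   = 4.23 × 2.5730 / 0.0339 = 321.0558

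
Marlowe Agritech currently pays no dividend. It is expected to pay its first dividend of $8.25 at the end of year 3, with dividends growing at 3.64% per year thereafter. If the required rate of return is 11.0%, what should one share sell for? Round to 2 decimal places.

$90.98

Deferred-dividend DDM. At t=2 the remaining stream is a growing perpetuity with first payment D_3 = 8.25.
V_2 = D_3/(r−g) = 8.25/(0.11−0.0364) = 112.0924
P₀ = V_2/(1+r)^2 = 112.0924/(1+0.11)^2 = 90.9767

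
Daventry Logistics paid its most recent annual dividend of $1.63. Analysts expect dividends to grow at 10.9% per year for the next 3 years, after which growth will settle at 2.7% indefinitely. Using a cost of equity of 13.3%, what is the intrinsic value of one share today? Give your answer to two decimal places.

Two-stage DDM. Project D₁…D_3 at 0.109, terminal growth 0.027, discount at r = 0.133.
D_1 = 1.8077
D_2 = 2.0047
D_3 = 2.2232
Terminal value at t=3: TV = D_4/(r−g) = 2.2832/(0.133−0.027) = 21.5401
P₀ = 1.8077/(1+0.133)^1 + 2.0047/(1+0.133)^2 + 2.2232/(1+0.133)^3 + 21.5401/(1+0.133)^3 = 19.4958

$19.50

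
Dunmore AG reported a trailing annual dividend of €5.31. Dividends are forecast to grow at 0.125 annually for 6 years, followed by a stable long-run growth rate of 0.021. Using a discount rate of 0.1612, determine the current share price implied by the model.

€60.54

Two-stage DDM. Project D₁…D_6 at 0.125, terminal growth 0.021, discount at r = 0.1612.
D_1 = 5.9737
D_2 = 6.7205
D_3 = 7.5605
D_4 = 8.5056
D_5 = 9.5688
D_6 = 10.7649
Terminal value at t=6: TV = D_7/(r−g) = 10.9910/(0.1612−0.021) = 78.3948
P₀ = 5.9737/(1+0.1612)^1 + 6.7205/(1+0.1612)^2 + 7.5605/(1+0.1612)^3 + 8.5056/(1+0.1612)^4 + 9.5688/(1+0.1612)^5 + 10.7649/(1+0.1612)^6 + 78.3948/(1+0.1612)^6 = 60.5364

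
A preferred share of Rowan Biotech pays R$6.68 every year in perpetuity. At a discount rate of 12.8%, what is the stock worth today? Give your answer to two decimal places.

Zero-growth DDM (perpetuity): P₀ = D/r = 6.68 / 0.128 = 52.1875

R$52.19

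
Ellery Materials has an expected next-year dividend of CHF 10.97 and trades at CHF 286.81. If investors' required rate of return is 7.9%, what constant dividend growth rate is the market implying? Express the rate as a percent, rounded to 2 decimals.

4.08%

From P₀ = D₁/(r − g), the implied growth is g = r − D₁/P₀.
g = 0.079 − 10.97/286.81 = 0.079 − 0.03825 = 0.04075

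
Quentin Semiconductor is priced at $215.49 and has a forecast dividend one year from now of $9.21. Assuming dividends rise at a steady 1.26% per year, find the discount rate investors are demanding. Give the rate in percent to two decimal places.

5.53%

Rearranging the constant-growth DDM: r = D₁/P₀ + g.
r = 9.2100 / 215.49 + 0.0126 = 0.04274 + 0.0126 = 0.05534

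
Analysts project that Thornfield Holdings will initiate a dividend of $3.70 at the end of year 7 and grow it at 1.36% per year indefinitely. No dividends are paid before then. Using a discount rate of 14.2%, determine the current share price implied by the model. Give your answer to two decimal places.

$12.99

Deferred-dividend DDM. At t=6 the remaining stream is a growing perpetuity with first payment D_7 = 3.70.
V_6 = D_7/(r−g) = 3.70/(0.142−0.0136) = 28.8162
P₀ = V_6/(1+r)^6 = 28.8162/(1+0.142)^6 = 12.9909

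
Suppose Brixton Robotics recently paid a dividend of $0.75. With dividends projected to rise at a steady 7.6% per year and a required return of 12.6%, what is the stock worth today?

$16.14

Gordon growth model: P₀ = D₁/(r − g). D₁ = 0.75 × (1 + 0.076) = 0.8070.
P₀ = 0.8070 / (0.126 − 0.076) = 0.8070 / 0.05 = 16.1400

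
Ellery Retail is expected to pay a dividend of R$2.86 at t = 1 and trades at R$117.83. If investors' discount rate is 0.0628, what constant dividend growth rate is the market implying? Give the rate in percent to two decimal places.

From P₀ = D₁/(r − g), the implied growth is g = r − D₁/P₀.
g = 0.0628 − 2.86/117.83 = 0.0628 − 0.02427 = 0.03853

3.85%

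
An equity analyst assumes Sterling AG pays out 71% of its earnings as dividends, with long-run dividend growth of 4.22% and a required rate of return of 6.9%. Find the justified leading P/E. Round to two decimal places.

Justified leading P/E = b/(r−g) = 0.71/(0.069−0.0422) = 26.4925

26.49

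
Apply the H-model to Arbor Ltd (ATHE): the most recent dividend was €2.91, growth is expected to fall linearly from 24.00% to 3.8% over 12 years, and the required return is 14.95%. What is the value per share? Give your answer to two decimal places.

H-model: P₀ = D₀[(1+g_L) + H(g_S−g_L)]/(r−g_L), with H = 12/2 = 6.
P₀ = 2.91 × [(1+0.038) + 6×(0.24−0.038)] / (0.1495−0.038)
   = 2.91 × 2.2500 / 0.1115 = 58.7220

€58.72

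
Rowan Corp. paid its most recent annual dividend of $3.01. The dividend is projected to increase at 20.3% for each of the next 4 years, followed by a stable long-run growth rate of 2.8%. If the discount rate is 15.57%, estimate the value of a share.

$41.77

Two-stage DDM. Project D₁…D_4 at 0.203, terminal growth 0.028, discount at r = 0.1557.
D_1 = 3.6210
D_2 = 4.3561
D_3 = 5.2404
D_4 = 6.3042
Terminal value at t=4: TV = D_5/(r−g) = 6.4807/(0.1557−0.028) = 50.7494
P₀ = 3.6210/(1+0.1557)^1 + 4.3561/(1+0.1557)^2 + 5.2404/(1+0.1557)^3 + 6.3042/(1+0.1557)^4 + 50.7494/(1+0.1557)^4 = 41.7713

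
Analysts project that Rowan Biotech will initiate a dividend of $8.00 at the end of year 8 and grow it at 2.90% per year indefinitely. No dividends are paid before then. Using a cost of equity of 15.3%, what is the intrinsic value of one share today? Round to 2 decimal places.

$23.82

Deferred-dividend DDM. At t=7 the remaining stream is a growing perpetuity with first payment D_8 = 8.00.
V_7 = D_8/(r−g) = 8.00/(0.153−0.029) = 64.5161
P₀ = V_7/(1+r)^7 = 64.5161/(1+0.153)^7 = 23.8157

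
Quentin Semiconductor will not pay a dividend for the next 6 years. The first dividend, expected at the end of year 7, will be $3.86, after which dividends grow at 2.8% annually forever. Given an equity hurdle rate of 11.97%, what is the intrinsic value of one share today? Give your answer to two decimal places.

$21.36

Deferred-dividend DDM. At t=6 the remaining stream is a growing perpetuity with first payment D_7 = 3.86.
V_6 = D_7/(r−g) = 3.86/(0.1197−0.028) = 42.0938
P₀ = V_6/(1+r)^6 = 42.0938/(1+0.1197)^6 = 21.3603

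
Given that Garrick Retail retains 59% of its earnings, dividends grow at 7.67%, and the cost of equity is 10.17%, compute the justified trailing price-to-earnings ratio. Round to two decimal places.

17.66

Payout ratio b = 1 − 0.59 = 0.41.
Justified trailing P/E = b(1+g)/(r−g) = 0.41×(1+0.0767)/(0.1017−0.0767) = 17.6579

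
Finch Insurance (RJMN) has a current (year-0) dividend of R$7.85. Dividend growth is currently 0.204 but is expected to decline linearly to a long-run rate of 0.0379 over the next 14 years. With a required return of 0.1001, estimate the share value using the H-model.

R$277.73

H-model: P₀ = D₀[(1+g_L) + H(g_S−g_L)]/(r−g_L), with H = 14/2 = 7.
P₀ = 7.85 × [(1+0.0379) + 7×(0.204−0.0379)] / (0.1001−0.0379)
   = 7.85 × 2.2006 / 0.0622 = 277.7285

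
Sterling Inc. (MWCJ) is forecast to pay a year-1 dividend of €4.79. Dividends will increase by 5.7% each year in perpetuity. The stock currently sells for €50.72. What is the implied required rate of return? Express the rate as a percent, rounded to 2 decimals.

15.14%

Rearranging the constant-growth DDM: r = D₁/P₀ + g.
r = 4.7900 / 50.72 + 0.057 = 0.09444 + 0.057 = 0.15144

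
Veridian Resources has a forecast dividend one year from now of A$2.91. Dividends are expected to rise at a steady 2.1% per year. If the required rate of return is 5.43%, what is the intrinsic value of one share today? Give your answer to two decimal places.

A$87.39

Gordon growth model: P₀ = D₁/(r − g), with D₁ = 2.91 given directly.
P₀ = 2.9100 / (0.0543 − 0.021) = 2.9100 / 0.0333 = 87.3874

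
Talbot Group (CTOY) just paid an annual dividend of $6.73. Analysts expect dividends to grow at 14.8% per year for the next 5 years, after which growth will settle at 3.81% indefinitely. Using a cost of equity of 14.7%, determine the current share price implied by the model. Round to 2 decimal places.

$98.17

Two-stage DDM. Project D₁…D_5 at 0.148, terminal growth 0.0381, discount at r = 0.147.
D_1 = 7.7260
D_2 = 8.8695
D_3 = 10.1822
D_4 = 11.6891
D_5 = 13.4191
Terminal value at t=5: TV = D_6/(r−g) = 13.9304/(0.147−0.0381) = 127.9192
P₀ = 7.7260/(1+0.147)^1 + 8.8695/(1+0.147)^2 + 10.1822/(1+0.147)^3 + 11.6891/(1+0.147)^4 + 13.4191/(1+0.147)^5 + 127.9192/(1+0.147)^5 = 98.1727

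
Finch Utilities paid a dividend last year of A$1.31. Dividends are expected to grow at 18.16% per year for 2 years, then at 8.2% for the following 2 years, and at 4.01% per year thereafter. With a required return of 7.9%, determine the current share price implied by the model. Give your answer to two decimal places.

Three-stage DDM. Project D₁…D_4; terminal Gordon value at t=4 with g = 0.0401; discount at r = 0.079.
D_1 = 1.5479
D_2 = 1.8290
D_3 = 1.9790
D_4 = 2.1412
TV_4 = 2.2271/(0.079−0.0401) = 57.2522
P₀ = Σ Dₜ/(1+r)ᵗ + TV_4/(1+r)^4 = 48.3989

A$48.40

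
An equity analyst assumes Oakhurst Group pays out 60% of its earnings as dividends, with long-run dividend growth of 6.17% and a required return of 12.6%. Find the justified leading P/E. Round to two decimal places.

9.33

Justified leading P/E = b/(r−g) = 0.60/(0.126−0.0617) = 9.3313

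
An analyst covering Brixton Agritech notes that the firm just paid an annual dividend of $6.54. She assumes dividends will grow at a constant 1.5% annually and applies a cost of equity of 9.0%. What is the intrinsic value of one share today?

Gordon growth model: P₀ = D₁/(r − g). D₁ = 6.54 × (1 + 0.015) = 6.6381.
P₀ = 6.6381 / (0.09 − 0.015) = 6.6381 / 0.075 = 88.5080

$88.51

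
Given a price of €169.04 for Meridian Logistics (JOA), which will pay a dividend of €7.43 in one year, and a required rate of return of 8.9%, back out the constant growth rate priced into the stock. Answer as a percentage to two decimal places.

From P₀ = D₁/(r − g), the implied growth is g = r − D₁/P₀.
g = 0.089 − 7.43/169.04 = 0.089 − 0.04395 = 0.04505

4.50%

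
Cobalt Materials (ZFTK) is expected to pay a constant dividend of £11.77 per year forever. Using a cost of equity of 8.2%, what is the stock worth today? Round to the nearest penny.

Zero-growth DDM (perpetuity): P₀ = D/r = 11.77 / 0.082 = 143.5366

£143.54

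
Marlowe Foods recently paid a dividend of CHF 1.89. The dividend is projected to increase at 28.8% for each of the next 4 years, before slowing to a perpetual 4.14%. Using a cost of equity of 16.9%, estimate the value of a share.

CHF 32.42

Two-stage DDM. Project D₁…D_4 at 0.288, terminal growth 0.0414, discount at r = 0.169.
D_1 = 2.4343
D_2 = 3.1354
D_3 = 4.0384
D_4 = 5.2015
Terminal value at t=4: TV = D_5/(r−g) = 5.4168/(0.169−0.0414) = 42.4514
P₀ = 2.4343/(1+0.169)^1 + 3.1354/(1+0.169)^2 + 4.0384/(1+0.169)^3 + 5.2015/(1+0.169)^4 + 42.4514/(1+0.169)^4 = 32.4218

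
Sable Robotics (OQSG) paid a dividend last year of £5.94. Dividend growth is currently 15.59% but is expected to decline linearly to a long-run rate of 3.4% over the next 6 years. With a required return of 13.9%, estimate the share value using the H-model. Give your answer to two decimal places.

£79.18

H-model: P₀ = D₀[(1+g_L) + H(g_S−g_L)]/(r−g_L), with H = 6/2 = 3.
P₀ = 5.94 × [(1+0.034) + 3×(0.1559−0.034)] / (0.139−0.034)
   = 5.94 × 1.3997 / 0.105 = 79.1830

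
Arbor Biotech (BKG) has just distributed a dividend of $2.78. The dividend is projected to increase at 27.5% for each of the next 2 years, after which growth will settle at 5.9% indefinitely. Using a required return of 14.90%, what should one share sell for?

Two-stage DDM. Project D₁…D_2 at 0.275, terminal growth 0.059, discount at r = 0.149.
D_1 = 3.5445
D_2 = 4.5192
Terminal value at t=2: TV = D_3/(r−g) = 4.7859/(0.149−0.059) = 53.1764
P₀ = 3.5445/(1+0.149)^1 + 4.5192/(1+0.149)^2 + 53.1764/(1+0.149)^2 = 46.7870

$46.79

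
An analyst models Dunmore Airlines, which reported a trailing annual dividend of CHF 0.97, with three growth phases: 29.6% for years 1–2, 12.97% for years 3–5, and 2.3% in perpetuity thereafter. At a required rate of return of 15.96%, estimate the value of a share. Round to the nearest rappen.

CHF 14.14

Three-stage DDM. Project D₁…D_5; terminal Gordon value at t=5 with g = 0.023; discount at r = 0.1596.
D_1 = 1.2571
D_2 = 1.6292
D_3 = 1.8405
D_4 = 2.0793
D_5 = 2.3489
TV_5 = 2.4030/(0.1596−0.023) = 17.5912
P₀ = Σ Dₜ/(1+r)ᵗ + TV_5/(1+r)^5 = 14.1362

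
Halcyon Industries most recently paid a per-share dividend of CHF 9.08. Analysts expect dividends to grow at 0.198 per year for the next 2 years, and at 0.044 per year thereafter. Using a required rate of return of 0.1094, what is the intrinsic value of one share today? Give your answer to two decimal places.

Two-stage DDM. Project D₁…D_2 at 0.198, terminal growth 0.044, discount at r = 0.1094.
D_1 = 10.8778
D_2 = 13.0317
Terminal value at t=2: TV = D_3/(r−g) = 13.6050/(0.1094−0.044) = 208.0282
P₀ = 10.8778/(1+0.1094)^1 + 13.0317/(1+0.1094)^2 + 208.0282/(1+0.1094)^2 = 189.4164

CHF 189.42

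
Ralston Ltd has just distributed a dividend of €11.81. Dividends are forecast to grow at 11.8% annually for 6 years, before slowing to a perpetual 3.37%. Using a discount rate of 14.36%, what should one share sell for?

Two-stage DDM. Project D₁…D_6 at 0.118, terminal growth 0.0337, discount at r = 0.1436.
D_1 = 13.2036
D_2 = 14.7616
D_3 = 16.5035
D_4 = 18.4509
D_5 = 20.6281
D_6 = 23.0622
Terminal value at t=6: TV = D_7/(r−g) = 23.8394/(0.1436−0.0337) = 216.9190
P₀ = 13.2036/(1+0.1436)^1 + 14.7616/(1+0.1436)^2 + 16.5035/(1+0.1436)^3 + 18.4509/(1+0.1436)^4 + 20.6281/(1+0.1436)^5 + 23.0622/(1+0.1436)^6 + 216.9190/(1+0.1436)^6 = 162.4842

€162.48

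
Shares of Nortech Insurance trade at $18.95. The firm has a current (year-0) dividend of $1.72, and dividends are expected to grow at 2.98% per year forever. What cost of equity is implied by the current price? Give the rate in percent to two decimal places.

Rearranging the constant-growth DDM: r = D₁/P₀ + g.
D₁ = 1.72 × (1 + 0.0298) = 1.7713.
r = 1.7713 / 18.95 + 0.0298 = 0.09347 + 0.0298 = 0.12327

12.33%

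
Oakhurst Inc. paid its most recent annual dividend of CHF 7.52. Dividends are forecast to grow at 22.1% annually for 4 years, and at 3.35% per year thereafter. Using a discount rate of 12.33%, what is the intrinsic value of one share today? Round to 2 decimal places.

CHF 158.03

Two-stage DDM. Project D₁…D_4 at 0.221, terminal growth 0.0335, discount at r = 0.1233.
D_1 = 9.1819
D_2 = 11.2111
D_3 = 13.6888
D_4 = 16.7140
Terminal value at t=4: TV = D_5/(r−g) = 17.2739/(0.1233−0.0335) = 192.3599
P₀ = 9.1819/(1+0.1233)^1 + 11.2111/(1+0.1233)^2 + 13.6888/(1+0.1233)^3 + 16.7140/(1+0.1233)^4 + 192.3599/(1+0.1233)^4 = 158.0326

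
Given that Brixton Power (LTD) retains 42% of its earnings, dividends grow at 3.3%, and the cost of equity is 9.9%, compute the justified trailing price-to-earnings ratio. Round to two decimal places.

9.08

Payout ratio b = 1 − 0.42 = 0.58.
Justified trailing P/E = b(1+g)/(r−g) = 0.58×(1+0.033)/(0.099−0.033) = 9.0779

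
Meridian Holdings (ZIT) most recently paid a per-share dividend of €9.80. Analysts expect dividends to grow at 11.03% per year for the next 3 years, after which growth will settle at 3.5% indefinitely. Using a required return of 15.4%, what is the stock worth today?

Two-stage DDM. Project D₁…D_3 at 0.1103, terminal growth 0.035, discount at r = 0.154.
D_1 = 10.8809
D_2 = 12.0811
D_3 = 13.4137
Terminal value at t=3: TV = D_4/(r−g) = 13.8831/(0.154−0.035) = 116.6650
P₀ = 10.8809/(1+0.154)^1 + 12.0811/(1+0.154)^2 + 13.4137/(1+0.154)^3 + 116.6650/(1+0.154)^3 = 103.1432

€103.14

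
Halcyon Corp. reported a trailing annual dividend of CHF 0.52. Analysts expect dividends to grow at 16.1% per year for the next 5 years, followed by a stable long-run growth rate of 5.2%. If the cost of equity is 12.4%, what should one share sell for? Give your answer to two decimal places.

Two-stage DDM. Project D₁…D_5 at 0.161, terminal growth 0.052, discount at r = 0.124.
D_1 = 0.6037
D_2 = 0.7009
D_3 = 0.8138
D_4 = 0.9448
D_5 = 1.0969
Terminal value at t=5: TV = D_6/(r−g) = 1.1539/(0.124−0.052) = 16.0268
P₀ = 0.6037/(1+0.124)^1 + 0.7009/(1+0.124)^2 + 0.8138/(1+0.124)^3 + 0.9448/(1+0.124)^4 + 1.0969/(1+0.124)^5 + 16.0268/(1+0.124)^5 = 11.8017

CHF 11.80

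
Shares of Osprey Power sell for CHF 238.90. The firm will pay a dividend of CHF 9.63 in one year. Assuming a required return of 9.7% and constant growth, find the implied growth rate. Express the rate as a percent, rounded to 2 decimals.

From P₀ = D₁/(r − g), the implied growth is g = r − D₁/P₀.
g = 0.097 − 9.63/238.90 = 0.097 − 0.04031 = 0.05669

5.67%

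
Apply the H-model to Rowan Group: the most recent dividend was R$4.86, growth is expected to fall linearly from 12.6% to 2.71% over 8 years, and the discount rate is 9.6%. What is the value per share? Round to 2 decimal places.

H-model: P₀ = D₀[(1+g_L) + H(g_S−g_L)]/(r−g_L), with H = 8/2 = 4.
P₀ = 4.86 × [(1+0.0271) + 4×(0.126−0.0271)] / (0.096−0.0271)
   = 4.86 × 1.4227 / 0.0689 = 100.3530

R$100.35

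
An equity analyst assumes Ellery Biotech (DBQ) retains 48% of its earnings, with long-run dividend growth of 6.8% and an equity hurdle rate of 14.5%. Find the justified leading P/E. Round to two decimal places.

6.75

Payout ratio b = 1 − 0.48 = 0.52.
Justified leading P/E = b/(r−g) = 0.52/(0.145−0.068) = 6.7532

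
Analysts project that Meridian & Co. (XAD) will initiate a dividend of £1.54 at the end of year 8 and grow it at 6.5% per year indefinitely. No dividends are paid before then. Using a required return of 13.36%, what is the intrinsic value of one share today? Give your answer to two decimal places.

£9.33

Deferred-dividend DDM. At t=7 the remaining stream is a growing perpetuity with first payment D_8 = 1.54.
V_7 = D_8/(r−g) = 1.54/(0.1336−0.065) = 22.4490
P₀ = V_7/(1+r)^7 = 22.4490/(1+0.1336)^7 = 9.3321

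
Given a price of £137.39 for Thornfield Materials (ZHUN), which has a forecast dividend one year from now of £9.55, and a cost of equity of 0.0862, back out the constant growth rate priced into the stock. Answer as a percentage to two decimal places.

1.67%

From P₀ = D₁/(r − g), the implied growth is g = r − D₁/P₀.
g = 0.0862 − 9.55/137.39 = 0.0862 − 0.06951 = 0.01669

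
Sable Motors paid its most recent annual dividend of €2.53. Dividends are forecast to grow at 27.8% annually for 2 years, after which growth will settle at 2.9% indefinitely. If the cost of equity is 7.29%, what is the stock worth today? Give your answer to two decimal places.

Two-stage DDM. Project D₁…D_2 at 0.278, terminal growth 0.029, discount at r = 0.0729.
D_1 = 3.2333
D_2 = 4.1322
Terminal value at t=2: TV = D_3/(r−g) = 4.2520/(0.0729−0.029) = 96.8575
P₀ = 3.2333/(1+0.0729)^1 + 4.1322/(1+0.0729)^2 + 96.8575/(1+0.0729)^2 = 90.7457

€90.75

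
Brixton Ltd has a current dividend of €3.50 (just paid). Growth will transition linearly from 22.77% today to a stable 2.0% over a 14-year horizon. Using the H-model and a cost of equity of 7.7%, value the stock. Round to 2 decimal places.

€151.91

H-model: P₀ = D₀[(1+g_L) + H(g_S−g_L)]/(r−g_L), with H = 14/2 = 7.
P₀ = 3.50 × [(1+0.02) + 7×(0.2277−0.02)] / (0.077−0.02)
   = 3.50 × 2.4739 / 0.057 = 151.9061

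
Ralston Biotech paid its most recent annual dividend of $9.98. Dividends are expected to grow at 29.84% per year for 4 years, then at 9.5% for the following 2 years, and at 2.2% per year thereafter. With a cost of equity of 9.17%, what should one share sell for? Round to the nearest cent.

$397.44

Three-stage DDM. Project D₁…D_6; terminal Gordon value at t=6 with g = 0.022; discount at r = 0.0917.
D_1 = 12.9580
D_2 = 16.8247
D_3 = 21.8452
D_4 = 28.3638
D_5 = 31.0584
D_6 = 34.0089
TV_6 = 34.7571/(0.0917−0.022) = 498.6673
P₀ = Σ Dₜ/(1+r)ᵗ + TV_6/(1+r)^6 = 397.4357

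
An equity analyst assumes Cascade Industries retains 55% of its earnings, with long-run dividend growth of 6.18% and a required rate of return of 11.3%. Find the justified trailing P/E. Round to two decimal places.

9.33

Payout ratio b = 1 − 0.55 = 0.45.
Justified trailing P/E = b(1+g)/(r−g) = 0.45×(1+0.0618)/(0.113−0.0618) = 9.3322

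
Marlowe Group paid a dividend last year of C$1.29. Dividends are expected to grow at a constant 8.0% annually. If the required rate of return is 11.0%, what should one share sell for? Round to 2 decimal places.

Gordon growth model: P₀ = D₁/(r − g). D₁ = 1.29 × (1 + 0.08) = 1.3932.
P₀ = 1.3932 / (0.11 − 0.08) = 1.3932 / 0.03 = 46.4400

C$46.44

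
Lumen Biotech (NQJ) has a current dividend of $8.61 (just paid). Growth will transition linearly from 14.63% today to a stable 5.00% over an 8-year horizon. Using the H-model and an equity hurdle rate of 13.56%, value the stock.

H-model: P₀ = D₀[(1+g_L) + H(g_S−g_L)]/(r−g_L), with H = 8/2 = 4.
P₀ = 8.61 × [(1+0.05) + 4×(0.1463−0.05)] / (0.1356−0.05)
   = 8.61 × 1.4352 / 0.0856 = 144.3583

$144.36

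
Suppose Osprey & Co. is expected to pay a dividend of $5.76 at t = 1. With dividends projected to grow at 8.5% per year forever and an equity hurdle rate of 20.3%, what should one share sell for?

$48.81

Gordon growth model: P₀ = D₁/(r − g), with D₁ = 5.76 given directly.
P₀ = 5.7600 / (0.203 − 0.085) = 5.7600 / 0.118 = 48.8136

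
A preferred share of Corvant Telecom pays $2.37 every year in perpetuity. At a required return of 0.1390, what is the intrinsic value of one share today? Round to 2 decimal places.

$17.05

Zero-growth DDM (perpetuity): P₀ = D/r = 2.37 / 0.139 = 17.0504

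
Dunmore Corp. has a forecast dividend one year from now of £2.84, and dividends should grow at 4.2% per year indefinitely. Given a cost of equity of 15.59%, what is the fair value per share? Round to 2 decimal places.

£24.93

Gordon growth model: P₀ = D₁/(r − g), with D₁ = 2.84 given directly.
P₀ = 2.8400 / (0.1559 − 0.042) = 2.8400 / 0.1139 = 24.9342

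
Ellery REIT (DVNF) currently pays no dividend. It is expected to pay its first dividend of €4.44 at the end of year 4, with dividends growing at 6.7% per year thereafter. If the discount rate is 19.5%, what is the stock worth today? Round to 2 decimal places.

Deferred-dividend DDM. At t=3 the remaining stream is a growing perpetuity with first payment D_4 = 4.44.
V_3 = D_4/(r−g) = 4.44/(0.195−0.067) = 34.6875
P₀ = V_3/(1+r)^3 = 34.6875/(1+0.195)^3 = 20.3268

€20.33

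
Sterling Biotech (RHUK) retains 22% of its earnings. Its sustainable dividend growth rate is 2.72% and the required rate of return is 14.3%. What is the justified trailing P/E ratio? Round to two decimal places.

6.92

Payout ratio b = 1 − 0.22 = 0.78.
Justified trailing P/E = b(1+g)/(r−g) = 0.78×(1+0.0272)/(0.143−0.0272) = 6.9190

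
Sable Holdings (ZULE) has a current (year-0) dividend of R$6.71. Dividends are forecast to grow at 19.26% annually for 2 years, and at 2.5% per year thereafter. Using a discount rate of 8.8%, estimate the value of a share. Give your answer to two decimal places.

R$146.59

Two-stage DDM. Project D₁…D_2 at 0.1926, terminal growth 0.025, discount at r = 0.088.
D_1 = 8.0023
D_2 = 9.5436
Terminal value at t=2: TV = D_3/(r−g) = 9.7822/(0.088−0.025) = 155.2728
P₀ = 8.0023/(1+0.088)^1 + 9.5436/(1+0.088)^2 + 155.2728/(1+0.088)^2 = 146.5883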